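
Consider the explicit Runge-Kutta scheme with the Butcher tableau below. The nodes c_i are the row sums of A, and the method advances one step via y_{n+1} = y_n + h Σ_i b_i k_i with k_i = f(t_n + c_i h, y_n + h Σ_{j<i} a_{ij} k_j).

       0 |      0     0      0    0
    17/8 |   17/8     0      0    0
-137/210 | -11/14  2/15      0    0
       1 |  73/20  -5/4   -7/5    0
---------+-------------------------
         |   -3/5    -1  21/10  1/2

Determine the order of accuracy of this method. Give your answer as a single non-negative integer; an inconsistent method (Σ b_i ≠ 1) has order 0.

b = (-3/5, -1, 21/10, 1/2)
c = (0, 17/8, -137/210, 1)
Ac = (0, 0, 17/60, -4183/2400)
Σ b_i: (-3/5)·1 + (-1)·1 + 21/10·1 + 1/2·1 = 1 ✓
b·c: (-1)·17/8 + 21/10·(-137/210) + 1/2·1 = -599/200 ≠ 1/2 ⇒ order 1.

1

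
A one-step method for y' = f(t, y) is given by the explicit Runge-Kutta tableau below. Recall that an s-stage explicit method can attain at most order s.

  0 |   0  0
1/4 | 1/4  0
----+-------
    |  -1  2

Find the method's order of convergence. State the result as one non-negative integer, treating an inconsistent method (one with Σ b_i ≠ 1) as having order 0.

2

b = (-1, 2)
c = (0, 1/4)
Σ b_i: (-1)·1 + 2·1 = 1 ✓
b·c: 2·1/4 = 1/2 ✓; 2 stages ⇒ order 2.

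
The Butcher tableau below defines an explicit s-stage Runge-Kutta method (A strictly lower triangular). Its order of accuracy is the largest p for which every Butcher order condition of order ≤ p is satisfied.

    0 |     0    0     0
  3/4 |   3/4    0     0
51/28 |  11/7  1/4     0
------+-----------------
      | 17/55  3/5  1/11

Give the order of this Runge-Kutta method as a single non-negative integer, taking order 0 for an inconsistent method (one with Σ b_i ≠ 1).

b = (17/55, 3/5, 1/11)
c = (0, 3/4, 51/28)
Ac = (0, 0, 3/16)
Σ b_i: 17/55·1 + 3/5·1 + 1/11·1 = 1 ✓
b·c: 3/5·3/4 + 1/11·51/28 = 237/385 ≠ 1/2 ⇒ order 1.

1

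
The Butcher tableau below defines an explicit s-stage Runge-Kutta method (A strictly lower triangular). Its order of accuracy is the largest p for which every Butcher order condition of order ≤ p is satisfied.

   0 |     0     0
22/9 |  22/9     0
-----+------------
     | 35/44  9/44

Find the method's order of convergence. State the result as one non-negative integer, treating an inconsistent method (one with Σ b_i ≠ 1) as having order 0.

b = (35/44, 9/44)
c = (0, 22/9)
Σ b_i: 35/44·1 + 9/44·1 = 1 ✓
b·c: 9/44·22/9 = 1/2 ✓; 2 stages ⇒ order 2.

2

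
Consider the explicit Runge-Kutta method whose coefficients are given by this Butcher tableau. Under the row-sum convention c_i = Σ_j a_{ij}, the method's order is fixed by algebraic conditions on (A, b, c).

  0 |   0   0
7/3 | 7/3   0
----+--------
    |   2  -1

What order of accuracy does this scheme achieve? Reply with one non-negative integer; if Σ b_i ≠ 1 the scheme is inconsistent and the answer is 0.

1

b = (2, -1)
c = (0, 7/3)
Σ b_i: 2·1 + (-1)·1 = 1 ✓
b·c: (-1)·7/3 = -7/3 ≠ 1/2 ⇒ order 1.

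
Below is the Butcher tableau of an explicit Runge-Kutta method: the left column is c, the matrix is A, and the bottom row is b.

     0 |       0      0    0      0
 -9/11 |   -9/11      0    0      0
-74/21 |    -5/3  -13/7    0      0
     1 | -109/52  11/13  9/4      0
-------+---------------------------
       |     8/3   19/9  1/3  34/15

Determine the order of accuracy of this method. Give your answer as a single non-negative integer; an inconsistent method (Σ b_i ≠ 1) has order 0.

b = (8/3, 19/9, 1/3, 34/15)
c = (0, -9/11, -74/21, 1)
Ac = (0, 0, 117/77, -1569/182)
Σ b_i: 8/3·1 + 19/9·1 + 1/3·1 + 34/15·1 = 332/45 ≠ 1 ⇒ order 0.

0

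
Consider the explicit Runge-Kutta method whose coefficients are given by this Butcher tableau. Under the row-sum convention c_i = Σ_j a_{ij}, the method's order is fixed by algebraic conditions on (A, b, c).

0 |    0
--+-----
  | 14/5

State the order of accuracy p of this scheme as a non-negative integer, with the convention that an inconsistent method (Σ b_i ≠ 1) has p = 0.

0

b = (14/5)
c = (0)
Σ b_i: 14/5·1 = 14/5 ≠ 1 ⇒ order 0.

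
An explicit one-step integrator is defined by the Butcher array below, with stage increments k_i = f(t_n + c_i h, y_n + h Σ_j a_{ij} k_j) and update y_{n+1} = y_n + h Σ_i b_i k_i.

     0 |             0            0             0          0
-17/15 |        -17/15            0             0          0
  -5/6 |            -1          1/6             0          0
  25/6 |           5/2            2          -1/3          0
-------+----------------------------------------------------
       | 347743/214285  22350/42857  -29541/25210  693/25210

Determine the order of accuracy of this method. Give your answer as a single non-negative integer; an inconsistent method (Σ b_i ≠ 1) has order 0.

b = (347743/214285, 22350/42857, -29541/25210, 693/25210)
c = (0, -17/15, -5/6, 25/6)
Ac = (0, 0, -17/90, -179/90)
Σ b_i: 347743/214285·1 + 22350/42857·1 + (-29541/25210)·1 + 693/25210·1 = 1 ✓
b·c: 22350/42857·(-17/15) + (-29541/25210)·(-5/6) + 693/25210·25/6 = 1/2 ✓
b·c²: 22350/42857·289/225 + (-29541/25210)·25/36 + 693/25210·625/36 = 1/3 ✓
b·Ac: (-29541/25210)·(-17/90) + 693/25210·(-179/90) = 1/6 ✓
b·c³: 22350/42857·(-4913/3375) + (-29541/25210)·(-125/216) + 693/25210·15625/216 = 1731149/907560 ≠ 1/4 ⇒ order 3.
b·(c∘Ac): (-29541/25210)·17/108 + 693/25210·(-895/108) = -46768/113445 ≠ 1/8
b·Ac²: (-29541/25210)·289/1350 + 693/25210·6311/2700 = -169349/907560 ≠ 1/12
b·A²c: 693/25210·17/270 = 1309/756300 ≠ 1/24

3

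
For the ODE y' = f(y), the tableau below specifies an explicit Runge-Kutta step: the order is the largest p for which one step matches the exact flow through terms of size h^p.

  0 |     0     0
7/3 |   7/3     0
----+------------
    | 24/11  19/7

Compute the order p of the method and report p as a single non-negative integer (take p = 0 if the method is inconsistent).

0

b = (24/11, 19/7)
c = (0, 7/3)
Σ b_i: 24/11·1 + 19/7·1 = 377/77 ≠ 1 ⇒ order 0.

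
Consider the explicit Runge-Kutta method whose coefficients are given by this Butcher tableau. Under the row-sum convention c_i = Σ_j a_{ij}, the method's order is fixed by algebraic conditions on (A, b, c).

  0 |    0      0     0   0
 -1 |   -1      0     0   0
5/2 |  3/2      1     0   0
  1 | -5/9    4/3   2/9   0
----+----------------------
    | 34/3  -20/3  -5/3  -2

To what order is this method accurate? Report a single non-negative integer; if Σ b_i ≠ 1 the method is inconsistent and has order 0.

2

b = (34/3, -20/3, -5/3, -2)
c = (0, -1, 5/2, 1)
Ac = (0, 0, -1, -7/9)
Σ b_i: 34/3·1 + (-20/3)·1 + (-5/3)·1 + (-2)·1 = 1 ✓
b·c: (-20/3)·(-1) + (-5/3)·5/2 + (-2)·1 = 1/2 ✓
b·c²: (-20/3)·1 + (-5/3)·25/4 + (-2)·1 = -229/12 ≠ 1/3 ⇒ order 2.
b·Ac: (-5/3)·(-1) + (-2)·(-7/9) = 29/9 ≠ 1/6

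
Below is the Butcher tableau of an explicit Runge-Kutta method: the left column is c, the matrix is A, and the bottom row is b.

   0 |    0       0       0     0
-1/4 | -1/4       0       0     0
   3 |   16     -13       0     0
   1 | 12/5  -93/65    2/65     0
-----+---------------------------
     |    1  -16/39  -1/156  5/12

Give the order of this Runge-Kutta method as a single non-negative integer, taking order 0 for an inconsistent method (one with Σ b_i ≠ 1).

4

b = (1, -16/39, -1/156, 5/12)
c = (0, -1/4, 3, 1)
Ac = (0, 0, 13/4, 9/20)
Σ b_i: 1·1 + (-16/39)·1 + (-1/156)·1 + 5/12·1 = 1 ✓
b·c: (-16/39)·(-1/4) + (-1/156)·3 + 5/12·1 = 1/2 ✓
b·c²: (-16/39)·1/16 + (-1/156)·9 + 5/12·1 = 1/3 ✓
b·Ac: (-1/156)·13/4 + 5/12·9/20 = 1/6 ✓
b·c³: (-16/39)·(-1/64) + (-1/156)·27 + 5/12·1 = 1/4 ✓
b·(c∘Ac): (-1/156)·39/4 + 5/12·9/20 = 1/8 ✓
b·Ac²: (-1/156)·(-13/16) + 5/12·3/16 = 1/12 ✓
b·A²c: 5/12·1/10 = 1/24 ✓; 4 stages ⇒ order 4.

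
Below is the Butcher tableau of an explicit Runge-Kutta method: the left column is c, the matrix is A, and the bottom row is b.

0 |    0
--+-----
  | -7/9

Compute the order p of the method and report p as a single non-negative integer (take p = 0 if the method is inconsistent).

b = (-7/9)
c = (0)
Σ b_i: (-7/9)·1 = -7/9 ≠ 1 ⇒ order 0.

0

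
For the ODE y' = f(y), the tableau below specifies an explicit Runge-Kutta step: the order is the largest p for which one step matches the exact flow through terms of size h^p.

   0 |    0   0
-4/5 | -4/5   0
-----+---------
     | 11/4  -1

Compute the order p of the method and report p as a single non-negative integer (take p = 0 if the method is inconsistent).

b = (11/4, -1)
c = (0, -4/5)
Σ b_i: 11/4·1 + (-1)·1 = 7/4 ≠ 1 ⇒ order 0.

0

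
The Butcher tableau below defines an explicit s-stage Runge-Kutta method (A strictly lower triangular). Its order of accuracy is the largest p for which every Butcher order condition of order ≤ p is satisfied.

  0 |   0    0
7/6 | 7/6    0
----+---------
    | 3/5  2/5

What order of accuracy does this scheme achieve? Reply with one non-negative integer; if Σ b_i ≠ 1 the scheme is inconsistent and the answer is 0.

1

b = (3/5, 2/5)
c = (0, 7/6)
Σ b_i: 3/5·1 + 2/5·1 = 1 ✓
b·c: 2/5·7/6 = 7/15 ≠ 1/2 ⇒ order 1.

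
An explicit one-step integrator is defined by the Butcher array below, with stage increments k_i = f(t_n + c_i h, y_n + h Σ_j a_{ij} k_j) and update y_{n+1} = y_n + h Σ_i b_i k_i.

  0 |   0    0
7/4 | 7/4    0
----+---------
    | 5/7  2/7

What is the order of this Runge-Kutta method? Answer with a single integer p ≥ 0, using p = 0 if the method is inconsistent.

2

b = (5/7, 2/7)
c = (0, 7/4)
Σ b_i: 5/7·1 + 2/7·1 = 1 ✓
b·c: 2/7·7/4 = 1/2 ✓; 2 stages ⇒ order 2.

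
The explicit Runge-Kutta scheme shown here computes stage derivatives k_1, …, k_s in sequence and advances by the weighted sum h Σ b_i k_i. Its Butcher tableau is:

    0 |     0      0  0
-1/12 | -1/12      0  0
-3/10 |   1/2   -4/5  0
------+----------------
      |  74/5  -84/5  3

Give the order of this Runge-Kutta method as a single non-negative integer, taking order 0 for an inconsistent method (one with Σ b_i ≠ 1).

2

b = (74/5, -84/5, 3)
c = (0, -1/12, -3/10)
Ac = (0, 0, 1/15)
Σ b_i: 74/5·1 + (-84/5)·1 + 3·1 = 1 ✓
b·c: (-84/5)·(-1/12) + 3·(-3/10) = 1/2 ✓
b·c²: (-84/5)·1/144 + 3·9/100 = 23/150 ≠ 1/3 ⇒ order 2.
b·Ac: 3·1/15 = 1/5 ≠ 1/6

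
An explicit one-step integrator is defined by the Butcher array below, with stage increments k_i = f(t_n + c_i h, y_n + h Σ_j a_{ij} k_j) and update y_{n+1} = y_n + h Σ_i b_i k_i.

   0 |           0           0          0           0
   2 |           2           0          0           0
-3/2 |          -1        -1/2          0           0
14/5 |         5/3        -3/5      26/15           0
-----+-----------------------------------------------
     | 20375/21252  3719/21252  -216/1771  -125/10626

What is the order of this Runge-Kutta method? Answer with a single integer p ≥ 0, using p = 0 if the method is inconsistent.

3

b = (20375/21252, 3719/21252, -216/1771, -125/10626)
c = (0, 2, -3/2, 14/5)
Ac = (0, 0, -1, -19/5)
Σ b_i: 20375/21252·1 + 3719/21252·1 + (-216/1771)·1 + (-125/10626)·1 = 1 ✓
b·c: 3719/21252·2 + (-216/1771)·(-3/2) + (-125/10626)·14/5 = 1/2 ✓
b·c²: 3719/21252·4 + (-216/1771)·9/4 + (-125/10626)·196/25 = 1/3 ✓
b·Ac: (-216/1771)·(-1) + (-125/10626)·(-19/5) = 1/6 ✓
b·c³: 3719/21252·8 + (-216/1771)·(-27/8) + (-125/10626)·2744/125 = 393/253 ≠ 1/4 ⇒ order 3.
b·(c∘Ac): (-216/1771)·3/2 + (-125/10626)·(-266/25) = -307/5313 ≠ 1/8
b·Ac²: (-216/1771)·(-2) + (-125/10626)·3/2 = 229/1012 ≠ 1/12
b·A²c: (-125/10626)·(-26/15) = 325/15939 ≠ 1/24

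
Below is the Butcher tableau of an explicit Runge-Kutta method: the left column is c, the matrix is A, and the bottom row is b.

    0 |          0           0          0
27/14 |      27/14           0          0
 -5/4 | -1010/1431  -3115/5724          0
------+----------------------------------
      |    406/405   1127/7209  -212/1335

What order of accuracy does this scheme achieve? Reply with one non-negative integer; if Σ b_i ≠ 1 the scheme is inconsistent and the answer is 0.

3

b = (406/405, 1127/7209, -212/1335)
c = (0, 27/14, -5/4)
Ac = (0, 0, -445/424)
Σ b_i: 406/405·1 + 1127/7209·1 + (-212/1335)·1 = 1 ✓
b·c: 1127/7209·27/14 + (-212/1335)·(-5/4) = 1/2 ✓
b·c²: 1127/7209·729/196 + (-212/1335)·25/16 = 1/3 ✓
b·Ac: (-212/1335)·(-445/424) = 1/6 ✓; 3 stages ⇒ order 3.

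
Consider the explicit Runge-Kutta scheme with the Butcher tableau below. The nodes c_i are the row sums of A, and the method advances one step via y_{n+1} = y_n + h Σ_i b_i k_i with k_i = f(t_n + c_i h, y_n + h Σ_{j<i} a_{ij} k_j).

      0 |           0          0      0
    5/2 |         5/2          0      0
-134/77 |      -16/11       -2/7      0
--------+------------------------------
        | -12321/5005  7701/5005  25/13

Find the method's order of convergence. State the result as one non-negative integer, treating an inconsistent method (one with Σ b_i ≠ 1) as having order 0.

2

b = (-12321/5005, 7701/5005, 25/13)
c = (0, 5/2, -134/77)
Ac = (0, 0, -5/7)
Σ b_i: (-12321/5005)·1 + 7701/5005·1 + 25/13·1 = 1 ✓
b·c: 7701/5005·5/2 + 25/13·(-134/77) = 1/2 ✓
b·c²: 7701/5005·25/4 + 25/13·17956/5929 = 4760485/308308 ≠ 1/3 ⇒ order 2.
b·Ac: 25/13·(-5/7) = -125/91 ≠ 1/6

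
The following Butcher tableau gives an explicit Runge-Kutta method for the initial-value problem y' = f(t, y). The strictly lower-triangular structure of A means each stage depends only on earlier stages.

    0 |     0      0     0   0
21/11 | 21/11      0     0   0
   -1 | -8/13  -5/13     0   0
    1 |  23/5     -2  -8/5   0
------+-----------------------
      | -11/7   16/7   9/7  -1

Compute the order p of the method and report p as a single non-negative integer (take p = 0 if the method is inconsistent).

1

b = (-11/7, 16/7, 9/7, -1)
c = (0, 21/11, -1, 1)
Ac = (0, 0, -105/143, -122/55)
Σ b_i: (-11/7)·1 + 16/7·1 + 9/7·1 + (-1)·1 = 1 ✓
b·c: 16/7·21/11 + 9/7·(-1) + (-1)·1 = 160/77 ≠ 1/2 ⇒ order 1.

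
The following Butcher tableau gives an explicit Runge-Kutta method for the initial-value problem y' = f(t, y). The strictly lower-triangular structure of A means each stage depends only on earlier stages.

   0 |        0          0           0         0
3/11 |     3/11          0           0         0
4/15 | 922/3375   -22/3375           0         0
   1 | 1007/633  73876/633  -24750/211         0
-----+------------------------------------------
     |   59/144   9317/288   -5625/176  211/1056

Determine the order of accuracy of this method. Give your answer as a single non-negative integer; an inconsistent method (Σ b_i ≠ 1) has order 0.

b = (59/144, 9317/288, -5625/176, 211/1056)
c = (0, 3/11, 4/15, 1)
Ac = (0, 0, -2/1125, 116/211)
Σ b_i: 59/144·1 + 9317/288·1 + (-5625/176)·1 + 211/1056·1 = 1 ✓
b·c: 9317/288·3/11 + (-5625/176)·4/15 + 211/1056·1 = 1/2 ✓
b·c²: 9317/288·9/121 + (-5625/176)·16/225 + 211/1056·1 = 1/3 ✓
b·Ac: (-5625/176)·(-2/1125) + 211/1056·116/211 = 1/6 ✓
b·c³: 9317/288·27/1331 + (-5625/176)·64/3375 + 211/1056·1 = 1/4 ✓
b·(c∘Ac): (-5625/176)·(-8/16875) + 211/1056·116/211 = 1/8 ✓
b·Ac²: (-5625/176)·(-2/4125) + 211/1056·788/2321 = 1/12 ✓
b·A²c: 211/1056·44/211 = 1/24 ✓; 4 stages ⇒ order 4.

4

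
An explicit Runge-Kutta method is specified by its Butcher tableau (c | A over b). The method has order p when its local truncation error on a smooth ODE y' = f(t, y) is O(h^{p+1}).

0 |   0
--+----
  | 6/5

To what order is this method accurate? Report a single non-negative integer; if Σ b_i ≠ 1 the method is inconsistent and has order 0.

b = (6/5)
c = (0)
Σ b_i: 6/5·1 = 6/5 ≠ 1 ⇒ order 0.

0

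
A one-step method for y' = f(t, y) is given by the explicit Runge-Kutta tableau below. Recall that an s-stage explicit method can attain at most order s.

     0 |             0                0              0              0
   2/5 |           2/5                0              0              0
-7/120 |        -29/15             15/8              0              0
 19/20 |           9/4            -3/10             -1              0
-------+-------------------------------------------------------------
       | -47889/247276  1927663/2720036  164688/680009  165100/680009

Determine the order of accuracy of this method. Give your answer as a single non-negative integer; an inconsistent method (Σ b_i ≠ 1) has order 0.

3

b = (-47889/247276, 1927663/2720036, 164688/680009, 165100/680009)
c = (0, 2/5, -7/120, 19/20)
Ac = (0, 0, 3/4, -37/600)
Σ b_i: (-47889/247276)·1 + 1927663/2720036·1 + 164688/680009·1 + 165100/680009·1 = 1 ✓
b·c: 1927663/2720036·2/5 + 164688/680009·(-7/120) + 165100/680009·19/20 = 1/2 ✓
b·c²: 1927663/2720036·4/25 + 164688/680009·49/14400 + 165100/680009·361/400 = 1/3 ✓
b·Ac: 164688/680009·3/4 + 165100/680009·(-37/600) = 1/6 ✓
b·c³: 1927663/2720036·8/125 + 164688/680009·(-343/1728000) + 165100/680009·6859/8000 = 112819111/445096800 ≠ 1/4 ⇒ order 3.
b·(c∘Ac): 164688/680009·(-7/160) + 165100/680009·(-703/12000) = -36823/1483656 ≠ 1/8
b·Ac²: 164688/680009·3/10 + 165100/680009·(-3701/72000) = 2678387/44509680 ≠ 1/12
b·A²c: 165100/680009·(-3/4) = -123825/680009 ≠ 1/24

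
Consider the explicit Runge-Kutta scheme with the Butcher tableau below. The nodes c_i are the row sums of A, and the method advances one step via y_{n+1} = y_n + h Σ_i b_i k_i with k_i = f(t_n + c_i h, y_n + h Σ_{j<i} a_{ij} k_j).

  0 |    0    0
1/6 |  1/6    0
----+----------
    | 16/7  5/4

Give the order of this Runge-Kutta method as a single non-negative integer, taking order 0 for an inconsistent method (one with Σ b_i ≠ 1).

0

b = (16/7, 5/4)
c = (0, 1/6)
Σ b_i: 16/7·1 + 5/4·1 = 99/28 ≠ 1 ⇒ order 0.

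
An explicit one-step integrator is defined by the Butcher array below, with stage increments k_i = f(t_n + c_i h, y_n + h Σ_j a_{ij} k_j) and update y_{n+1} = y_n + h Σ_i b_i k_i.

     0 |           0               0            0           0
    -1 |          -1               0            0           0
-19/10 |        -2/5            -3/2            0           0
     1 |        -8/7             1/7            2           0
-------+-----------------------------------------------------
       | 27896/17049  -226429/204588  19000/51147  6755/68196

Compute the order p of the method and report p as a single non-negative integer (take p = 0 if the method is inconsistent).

3

b = (27896/17049, -226429/204588, 19000/51147, 6755/68196)
c = (0, -1, -19/10, 1)
Ac = (0, 0, 3/2, -138/35)
Σ b_i: 27896/17049·1 + (-226429/204588)·1 + 19000/51147·1 + 6755/68196·1 = 1 ✓
b·c: (-226429/204588)·(-1) + 19000/51147·(-19/10) + 6755/68196·1 = 1/2 ✓
b·c²: (-226429/204588)·1 + 19000/51147·361/100 + 6755/68196·1 = 1/3 ✓
b·Ac: 19000/51147·3/2 + 6755/68196·(-138/35) = 1/6 ✓
b·c³: (-226429/204588)·(-1) + 19000/51147·(-6859/1000) + 6755/68196·1 = -15255/11366 ≠ 1/4 ⇒ order 3.
b·(c∘Ac): 19000/51147·(-57/20) + 6755/68196·(-138/35) = -49417/34098 ≠ 1/8
b·Ac²: 19000/51147·(-3/2) + 6755/68196·2577/350 = 117361/681960 ≠ 1/12
b·A²c: 6755/68196·3 = 6755/22732 ≠ 1/24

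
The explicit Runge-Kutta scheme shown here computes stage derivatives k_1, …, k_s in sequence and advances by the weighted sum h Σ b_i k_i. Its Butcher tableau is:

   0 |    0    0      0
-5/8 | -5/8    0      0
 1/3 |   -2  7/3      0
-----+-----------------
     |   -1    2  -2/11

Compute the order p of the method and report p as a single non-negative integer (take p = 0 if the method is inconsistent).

0

b = (-1, 2, -2/11)
c = (0, -5/8, 1/3)
Ac = (0, 0, -35/24)
Σ b_i: (-1)·1 + 2·1 + (-2/11)·1 = 9/11 ≠ 1 ⇒ order 0.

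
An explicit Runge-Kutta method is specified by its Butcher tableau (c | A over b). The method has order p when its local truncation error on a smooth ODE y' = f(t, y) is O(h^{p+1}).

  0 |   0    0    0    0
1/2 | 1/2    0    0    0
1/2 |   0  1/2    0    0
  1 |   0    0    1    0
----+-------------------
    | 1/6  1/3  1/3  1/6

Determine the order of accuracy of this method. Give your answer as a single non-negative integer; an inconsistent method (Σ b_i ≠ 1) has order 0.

b = (1/6, 1/3, 1/3, 1/6)
c = (0, 1/2, 1/2, 1)
Ac = (0, 0, 1/4, 1/2)
Σ b_i: 1/6·1 + 1/3·1 + 1/3·1 + 1/6·1 = 1 ✓
b·c: 1/3·1/2 + 1/3·1/2 + 1/6·1 = 1/2 ✓
b·c²: 1/3·1/4 + 1/3·1/4 + 1/6·1 = 1/3 ✓
b·Ac: 1/3·1/4 + 1/6·1/2 = 1/6 ✓
b·c³: 1/3·1/8 + 1/3·1/8 + 1/6·1 = 1/4 ✓
b·(c∘Ac): 1/3·1/8 + 1/6·1/2 = 1/8 ✓
b·Ac²: 1/3·1/8 + 1/6·1/4 = 1/12 ✓
b·A²c: 1/6·1/4 = 1/24 ✓; 4 stages ⇒ order 4.

4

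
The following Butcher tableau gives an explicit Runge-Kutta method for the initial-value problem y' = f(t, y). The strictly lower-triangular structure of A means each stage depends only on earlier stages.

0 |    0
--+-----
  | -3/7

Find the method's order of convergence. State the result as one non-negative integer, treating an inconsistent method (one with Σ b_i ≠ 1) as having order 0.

b = (-3/7)
c = (0)
Σ b_i: (-3/7)·1 = -3/7 ≠ 1 ⇒ order 0.

0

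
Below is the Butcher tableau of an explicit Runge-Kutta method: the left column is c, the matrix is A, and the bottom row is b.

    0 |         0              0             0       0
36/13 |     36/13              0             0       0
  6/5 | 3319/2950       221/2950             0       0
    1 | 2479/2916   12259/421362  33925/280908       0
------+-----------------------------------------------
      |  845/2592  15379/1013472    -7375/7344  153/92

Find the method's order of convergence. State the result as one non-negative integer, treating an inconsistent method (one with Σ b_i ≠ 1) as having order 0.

b = (845/2592, 15379/1013472, -7375/7344, 153/92)
c = (0, 36/13, 6/5, 1)
Ac = (0, 0, 306/1475, 23/102)
Σ b_i: 845/2592·1 + 15379/1013472·1 + (-7375/7344)·1 + 153/92·1 = 1 ✓
b·c: 15379/1013472·36/13 + (-7375/7344)·6/5 + 153/92·1 = 1/2 ✓
b·c²: 15379/1013472·1296/169 + (-7375/7344)·36/25 + 153/92·1 = 1/3 ✓
b·Ac: (-7375/7344)·306/1475 + 153/92·23/102 = 1/6 ✓
b·c³: 15379/1013472·46656/2197 + (-7375/7344)·216/125 + 153/92·1 = 1/4 ✓
b·(c∘Ac): (-7375/7344)·1836/7375 + 153/92·23/102 = 1/8 ✓
b·Ac²: (-7375/7344)·11016/19175 + 153/92·2369/5967 = 1/12 ✓
b·A²c: 153/92·23/918 = 1/24 ✓; 4 stages ⇒ order 4.

4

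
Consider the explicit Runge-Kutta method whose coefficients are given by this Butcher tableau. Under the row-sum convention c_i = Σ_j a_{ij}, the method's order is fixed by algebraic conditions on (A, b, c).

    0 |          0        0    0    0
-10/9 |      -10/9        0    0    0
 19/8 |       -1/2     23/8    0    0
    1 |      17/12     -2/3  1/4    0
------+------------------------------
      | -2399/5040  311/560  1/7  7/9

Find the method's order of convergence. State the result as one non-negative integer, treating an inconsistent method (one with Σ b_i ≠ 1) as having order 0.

2

b = (-2399/5040, 311/560, 1/7, 7/9)
c = (0, -10/9, 19/8, 1)
Ac = (0, 0, -115/36, 1153/864)
Σ b_i: (-2399/5040)·1 + 311/560·1 + 1/7·1 + 7/9·1 = 1 ✓
b·c: 311/560·(-10/9) + 1/7·19/8 + 7/9·1 = 1/2 ✓
b·c²: 311/560·100/81 + 1/7·361/64 + 7/9·1 = 82345/36288 ≠ 1/3 ⇒ order 2.
b·Ac: 1/7·(-115/36) + 7/9·1153/864 = 31657/54432 ≠ 1/6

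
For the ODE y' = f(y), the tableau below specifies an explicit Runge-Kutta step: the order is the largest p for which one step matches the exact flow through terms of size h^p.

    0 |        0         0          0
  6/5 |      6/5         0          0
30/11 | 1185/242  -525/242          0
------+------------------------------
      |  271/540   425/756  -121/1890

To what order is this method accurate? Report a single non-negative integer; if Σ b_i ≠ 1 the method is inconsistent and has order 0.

b = (271/540, 425/756, -121/1890)
c = (0, 6/5, 30/11)
Ac = (0, 0, -315/121)
Σ b_i: 271/540·1 + 425/756·1 + (-121/1890)·1 = 1 ✓
b·c: 425/756·6/5 + (-121/1890)·30/11 = 1/2 ✓
b·c²: 425/756·36/25 + (-121/1890)·900/121 = 1/3 ✓
b·Ac: (-121/1890)·(-315/121) = 1/6 ✓; 3 stages ⇒ order 3.

3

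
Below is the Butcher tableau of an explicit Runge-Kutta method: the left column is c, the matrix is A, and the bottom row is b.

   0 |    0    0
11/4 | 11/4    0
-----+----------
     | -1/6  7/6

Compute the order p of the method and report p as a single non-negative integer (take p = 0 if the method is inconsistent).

b = (-1/6, 7/6)
c = (0, 11/4)
Σ b_i: (-1/6)·1 + 7/6·1 = 1 ✓
b·c: 7/6·11/4 = 77/24 ≠ 1/2 ⇒ order 1.

1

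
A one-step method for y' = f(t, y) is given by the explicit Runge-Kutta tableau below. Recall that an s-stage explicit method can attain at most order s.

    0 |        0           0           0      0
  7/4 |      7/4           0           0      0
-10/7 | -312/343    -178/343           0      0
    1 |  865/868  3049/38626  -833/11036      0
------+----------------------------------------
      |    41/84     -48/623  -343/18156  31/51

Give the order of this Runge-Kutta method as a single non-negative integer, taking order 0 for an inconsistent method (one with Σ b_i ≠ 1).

4

b = (41/84, -48/623, -343/18156, 31/51)
c = (0, 7/4, -10/7, 1)
Ac = (0, 0, -89/98, 61/248)
Σ b_i: 41/84·1 + (-48/623)·1 + (-343/18156)·1 + 31/51·1 = 1 ✓
b·c: (-48/623)·7/4 + (-343/18156)·(-10/7) + 31/51·1 = 1/2 ✓
b·c²: (-48/623)·49/16 + (-343/18156)·100/49 + 31/51·1 = 1/3 ✓
b·Ac: (-343/18156)·(-89/98) + 31/51·61/248 = 1/6 ✓
b·c³: (-48/623)·343/64 + (-343/18156)·(-1000/343) + 31/51·1 = 1/4 ✓
b·(c∘Ac): (-343/18156)·445/343 + 31/51·61/248 = 1/8 ✓
b·Ac²: (-343/18156)·(-89/56) + 31/51·87/992 = 1/12 ✓
b·A²c: 31/51·17/248 = 1/24 ✓; 4 stages ⇒ order 4.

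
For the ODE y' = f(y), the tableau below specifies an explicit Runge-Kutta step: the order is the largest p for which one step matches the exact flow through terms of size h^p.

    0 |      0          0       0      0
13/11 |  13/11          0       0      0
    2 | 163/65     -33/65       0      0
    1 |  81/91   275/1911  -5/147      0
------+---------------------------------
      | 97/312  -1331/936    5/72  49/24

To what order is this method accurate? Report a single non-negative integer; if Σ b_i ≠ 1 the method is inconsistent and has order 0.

b = (97/312, -1331/936, 5/72, 49/24)
c = (0, 13/11, 2, 1)
Ac = (0, 0, -3/5, 5/49)
Σ b_i: 97/312·1 + (-1331/936)·1 + 5/72·1 + 49/24·1 = 1 ✓
b·c: (-1331/936)·13/11 + 5/72·2 + 49/24·1 = 1/2 ✓
b·c²: (-1331/936)·169/121 + 5/72·4 + 49/24·1 = 1/3 ✓
b·Ac: 5/72·(-3/5) + 49/24·5/49 = 1/6 ✓
b·c³: (-1331/936)·2197/1331 + 5/72·8 + 49/24·1 = 1/4 ✓
b·(c∘Ac): 5/72·(-6/5) + 49/24·5/49 = 1/8 ✓
b·Ac²: 5/72·(-39/55) + 49/24·5/77 = 1/12 ✓
b·A²c: 49/24·1/49 = 1/24 ✓; 4 stages ⇒ order 4.

4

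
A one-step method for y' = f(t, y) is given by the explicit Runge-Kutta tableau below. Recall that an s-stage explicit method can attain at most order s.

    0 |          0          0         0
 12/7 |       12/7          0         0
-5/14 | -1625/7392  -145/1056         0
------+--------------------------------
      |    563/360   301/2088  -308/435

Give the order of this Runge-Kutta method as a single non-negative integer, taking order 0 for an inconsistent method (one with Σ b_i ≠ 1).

3

b = (563/360, 301/2088, -308/435)
c = (0, 12/7, -5/14)
Ac = (0, 0, -145/616)
Σ b_i: 563/360·1 + 301/2088·1 + (-308/435)·1 = 1 ✓
b·c: 301/2088·12/7 + (-308/435)·(-5/14) = 1/2 ✓
b·c²: 301/2088·144/49 + (-308/435)·25/196 = 1/3 ✓
b·Ac: (-308/435)·(-145/616) = 1/6 ✓; 3 stages ⇒ order 3.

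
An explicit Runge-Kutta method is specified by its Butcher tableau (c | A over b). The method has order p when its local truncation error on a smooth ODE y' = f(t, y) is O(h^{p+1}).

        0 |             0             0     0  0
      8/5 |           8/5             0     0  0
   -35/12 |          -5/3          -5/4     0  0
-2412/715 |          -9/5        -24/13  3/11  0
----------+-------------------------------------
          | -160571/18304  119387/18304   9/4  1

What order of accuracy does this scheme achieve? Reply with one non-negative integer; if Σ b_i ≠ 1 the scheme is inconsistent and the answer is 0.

b = (-160571/18304, 119387/18304, 9/4, 1)
c = (0, 8/5, -35/12, -2412/715)
Ac = (0, 0, -2, -10723/2860)
Σ b_i: (-160571/18304)·1 + 119387/18304·1 + 9/4·1 + 1·1 = 1 ✓
b·c: 119387/18304·8/5 + 9/4·(-35/12) + 1·(-2412/715) = 1/2 ✓
b·c²: 119387/18304·64/25 + 9/4·1225/144 + 1·5817744/511225 = 1544901153/32718400 ≠ 1/3 ⇒ order 2.
b·Ac: 9/4·(-2) + 1·(-10723/2860) = -23593/2860 ≠ 1/6

2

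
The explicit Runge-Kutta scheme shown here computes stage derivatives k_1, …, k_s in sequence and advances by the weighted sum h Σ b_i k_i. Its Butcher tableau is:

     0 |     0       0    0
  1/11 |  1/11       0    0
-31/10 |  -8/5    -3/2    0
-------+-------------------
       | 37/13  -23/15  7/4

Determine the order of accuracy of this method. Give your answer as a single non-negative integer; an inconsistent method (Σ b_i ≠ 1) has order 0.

0

b = (37/13, -23/15, 7/4)
c = (0, 1/11, -31/10)
Ac = (0, 0, -3/22)
Σ b_i: 37/13·1 + (-23/15)·1 + 7/4·1 = 2389/780 ≠ 1 ⇒ order 0.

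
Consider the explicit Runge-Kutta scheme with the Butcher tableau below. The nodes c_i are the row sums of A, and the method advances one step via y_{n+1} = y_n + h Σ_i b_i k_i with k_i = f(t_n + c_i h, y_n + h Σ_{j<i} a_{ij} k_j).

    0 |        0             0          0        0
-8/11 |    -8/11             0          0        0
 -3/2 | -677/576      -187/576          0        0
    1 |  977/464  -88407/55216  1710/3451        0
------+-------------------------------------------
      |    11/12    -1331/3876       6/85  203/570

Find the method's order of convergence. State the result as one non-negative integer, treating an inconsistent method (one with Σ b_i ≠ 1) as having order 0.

b = (11/12, -1331/3876, 6/85, 203/570)
c = (0, -8/11, -3/2, 1)
Ac = (0, 0, 17/72, 171/406)
Σ b_i: 11/12·1 + (-1331/3876)·1 + 6/85·1 + 203/570·1 = 1 ✓
b·c: (-1331/3876)·(-8/11) + 6/85·(-3/2) + 203/570·1 = 1/2 ✓
b·c²: (-1331/3876)·64/121 + 6/85·9/4 + 203/570·1 = 1/3 ✓
b·Ac: 6/85·17/72 + 203/570·171/406 = 1/6 ✓
b·c³: (-1331/3876)·(-512/1331) + 6/85·(-27/8) + 203/570·1 = 1/4 ✓
b·(c∘Ac): 6/85·(-17/48) + 203/570·171/406 = 1/8 ✓
b·Ac²: 6/85·(-17/99) + 203/570·171/638 = 1/12 ✓
b·A²c: 203/570·95/812 = 1/24 ✓; 4 stages ⇒ order 4.

4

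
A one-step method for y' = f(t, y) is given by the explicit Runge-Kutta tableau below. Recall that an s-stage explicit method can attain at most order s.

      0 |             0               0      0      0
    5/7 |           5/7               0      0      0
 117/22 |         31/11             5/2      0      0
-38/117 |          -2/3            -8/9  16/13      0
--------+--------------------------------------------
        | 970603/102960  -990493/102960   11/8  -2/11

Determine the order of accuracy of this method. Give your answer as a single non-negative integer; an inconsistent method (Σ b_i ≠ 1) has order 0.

2

b = (970603/102960, -990493/102960, 11/8, -2/11)
c = (0, 5/7, 117/22, -38/117)
Ac = (0, 0, 25/14, 4096/693)
Σ b_i: 970603/102960·1 + (-990493/102960)·1 + 11/8·1 + (-2/11)·1 = 1 ✓
b·c: (-990493/102960)·5/7 + 11/8·117/22 + (-2/11)·(-38/117) = 1/2 ✓
b·c²: (-990493/102960)·25/49 + 11/8·13689/484 + (-2/11)·1444/13689 = 1145520305/33729696 ≠ 1/3 ⇒ order 2.
b·Ac: 11/8·25/14 + (-2/11)·4096/693 = 168403/121968 ≠ 1/6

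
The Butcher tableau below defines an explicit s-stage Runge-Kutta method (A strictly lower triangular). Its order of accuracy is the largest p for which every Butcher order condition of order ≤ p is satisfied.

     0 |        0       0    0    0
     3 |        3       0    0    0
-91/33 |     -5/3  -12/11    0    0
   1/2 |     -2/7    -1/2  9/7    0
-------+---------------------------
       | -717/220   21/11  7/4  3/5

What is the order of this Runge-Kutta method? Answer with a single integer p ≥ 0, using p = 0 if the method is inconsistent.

1

b = (-717/220, 21/11, 7/4, 3/5)
c = (0, 3, -91/33, 1/2)
Ac = (0, 0, -36/11, -111/22)
Σ b_i: (-717/220)·1 + 21/11·1 + 7/4·1 + 3/5·1 = 1 ✓
b·c: 21/11·3 + 7/4·(-91/33) + 3/5·1/2 = 793/660 ≠ 1/2 ⇒ order 1.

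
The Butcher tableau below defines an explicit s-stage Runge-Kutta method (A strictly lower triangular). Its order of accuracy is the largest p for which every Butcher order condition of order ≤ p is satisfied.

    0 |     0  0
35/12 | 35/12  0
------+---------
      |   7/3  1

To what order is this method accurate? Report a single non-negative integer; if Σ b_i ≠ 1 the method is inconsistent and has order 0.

b = (7/3, 1)
c = (0, 35/12)
Σ b_i: 7/3·1 + 1·1 = 10/3 ≠ 1 ⇒ order 0.

0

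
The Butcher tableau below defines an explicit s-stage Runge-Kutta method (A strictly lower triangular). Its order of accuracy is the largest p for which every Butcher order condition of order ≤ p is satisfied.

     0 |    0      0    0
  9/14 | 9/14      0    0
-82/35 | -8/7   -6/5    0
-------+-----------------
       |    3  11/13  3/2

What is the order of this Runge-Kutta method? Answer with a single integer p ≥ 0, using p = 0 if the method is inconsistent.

0

b = (3, 11/13, 3/2)
c = (0, 9/14, -82/35)
Ac = (0, 0, -27/35)
Σ b_i: 3·1 + 11/13·1 + 3/2·1 = 139/26 ≠ 1 ⇒ order 0.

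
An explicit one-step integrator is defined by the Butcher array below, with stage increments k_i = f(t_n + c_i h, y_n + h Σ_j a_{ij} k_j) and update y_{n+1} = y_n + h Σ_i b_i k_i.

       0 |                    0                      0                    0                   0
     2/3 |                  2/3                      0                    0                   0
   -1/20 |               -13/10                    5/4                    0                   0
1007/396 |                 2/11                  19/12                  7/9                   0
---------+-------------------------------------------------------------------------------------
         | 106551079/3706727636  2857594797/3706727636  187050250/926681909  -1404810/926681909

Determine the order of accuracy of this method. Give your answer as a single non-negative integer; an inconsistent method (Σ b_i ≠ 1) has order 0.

3

b = (106551079/3706727636, 2857594797/3706727636, 187050250/926681909, -1404810/926681909)
c = (0, 2/3, -1/20, 1007/396)
Ac = (0, 0, 5/6, 61/60)
Σ b_i: 106551079/3706727636·1 + 2857594797/3706727636·1 + 187050250/926681909·1 + (-1404810/926681909)·1 = 1 ✓
b·c: 2857594797/3706727636·2/3 + 187050250/926681909·(-1/20) + (-1404810/926681909)·1007/396 = 1/2 ✓
b·c²: 2857594797/3706727636·4/9 + 187050250/926681909·1/400 + (-1404810/926681909)·1014049/156816 = 1/3 ✓
b·Ac: 187050250/926681909·5/6 + (-1404810/926681909)·61/60 = 1/6 ✓
b·c³: 2857594797/3706727636·8/27 + 187050250/926681909·(-1/8000) + (-1404810/926681909)·1021147343/62099136 = 895988921323/4403592431568 ≠ 1/4 ⇒ order 3.
b·(c∘Ac): 187050250/926681909·(-1/24) + (-1404810/926681909)·61427/23760 = -274215163/22240365816 ≠ 1/8
b·Ac²: 187050250/926681909·5/9 + (-1404810/926681909)·7621/10800 = 37053181433/333605487240 ≠ 1/12
b·A²c: (-1404810/926681909)·35/54 = -910525/926681909 ≠ 1/24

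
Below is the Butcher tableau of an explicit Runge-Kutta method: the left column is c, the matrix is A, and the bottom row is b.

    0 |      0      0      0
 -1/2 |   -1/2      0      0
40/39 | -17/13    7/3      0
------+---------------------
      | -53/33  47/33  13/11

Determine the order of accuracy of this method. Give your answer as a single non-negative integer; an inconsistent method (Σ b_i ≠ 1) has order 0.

2

b = (-53/33, 47/33, 13/11)
c = (0, -1/2, 40/39)
Ac = (0, 0, -7/6)
Σ b_i: (-53/33)·1 + 47/33·1 + 13/11·1 = 1 ✓
b·c: 47/33·(-1/2) + 13/11·40/39 = 1/2 ✓
b·c²: 47/33·1/4 + 13/11·1600/1521 = 8233/5148 ≠ 1/3 ⇒ order 2.
b·Ac: 13/11·(-7/6) = -91/66 ≠ 1/6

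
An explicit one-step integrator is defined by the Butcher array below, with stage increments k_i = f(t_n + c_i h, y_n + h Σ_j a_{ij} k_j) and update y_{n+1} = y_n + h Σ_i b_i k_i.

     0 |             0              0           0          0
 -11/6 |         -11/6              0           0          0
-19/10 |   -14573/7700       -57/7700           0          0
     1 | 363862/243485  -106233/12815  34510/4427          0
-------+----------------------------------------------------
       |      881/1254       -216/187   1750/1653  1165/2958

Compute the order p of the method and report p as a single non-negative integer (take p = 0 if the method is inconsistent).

4

b = (881/1254, -216/187, 1750/1653, 1165/2958)
c = (0, -11/6, -19/10, 1)
Ac = (0, 0, 19/1400, 901/2330)
Σ b_i: 881/1254·1 + (-216/187)·1 + 1750/1653·1 + 1165/2958·1 = 1 ✓
b·c: (-216/187)·(-11/6) + 1750/1653·(-19/10) + 1165/2958·1 = 1/2 ✓
b·c²: (-216/187)·121/36 + 1750/1653·361/100 + 1165/2958·1 = 1/3 ✓
b·Ac: 1750/1653·19/1400 + 1165/2958·901/2330 = 1/6 ✓
b·c³: (-216/187)·(-1331/216) + 1750/1653·(-6859/1000) + 1165/2958·1 = 1/4 ✓
b·(c∘Ac): 1750/1653·(-361/14000) + 1165/2958·901/2330 = 1/8 ✓
b·Ac²: 1750/1653·(-209/8400) + 1165/2958·3893/13980 = 1/12 ✓
b·A²c: 1165/2958·493/4660 = 1/24 ✓; 4 stages ⇒ order 4.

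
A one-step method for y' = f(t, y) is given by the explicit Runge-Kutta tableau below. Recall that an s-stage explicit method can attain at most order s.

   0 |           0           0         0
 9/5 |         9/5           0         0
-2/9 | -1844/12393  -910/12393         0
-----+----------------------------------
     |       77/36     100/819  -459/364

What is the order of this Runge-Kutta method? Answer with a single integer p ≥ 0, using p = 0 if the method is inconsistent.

b = (77/36, 100/819, -459/364)
c = (0, 9/5, -2/9)
Ac = (0, 0, -182/1377)
Σ b_i: 77/36·1 + 100/819·1 + (-459/364)·1 = 1 ✓
b·c: 100/819·9/5 + (-459/364)·(-2/9) = 1/2 ✓
b·c²: 100/819·81/25 + (-459/364)·4/81 = 1/3 ✓
b·Ac: (-459/364)·(-182/1377) = 1/6 ✓; 3 stages ⇒ order 3.

3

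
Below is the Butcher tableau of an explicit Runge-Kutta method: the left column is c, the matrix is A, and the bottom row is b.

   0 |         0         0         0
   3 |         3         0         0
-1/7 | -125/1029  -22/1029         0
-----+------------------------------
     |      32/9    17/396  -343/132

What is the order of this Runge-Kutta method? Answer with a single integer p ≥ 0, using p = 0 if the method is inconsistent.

3

b = (32/9, 17/396, -343/132)
c = (0, 3, -1/7)
Ac = (0, 0, -22/343)
Σ b_i: 32/9·1 + 17/396·1 + (-343/132)·1 = 1 ✓
b·c: 17/396·3 + (-343/132)·(-1/7) = 1/2 ✓
b·c²: 17/396·9 + (-343/132)·1/49 = 1/3 ✓
b·Ac: (-343/132)·(-22/343) = 1/6 ✓; 3 stages ⇒ order 3.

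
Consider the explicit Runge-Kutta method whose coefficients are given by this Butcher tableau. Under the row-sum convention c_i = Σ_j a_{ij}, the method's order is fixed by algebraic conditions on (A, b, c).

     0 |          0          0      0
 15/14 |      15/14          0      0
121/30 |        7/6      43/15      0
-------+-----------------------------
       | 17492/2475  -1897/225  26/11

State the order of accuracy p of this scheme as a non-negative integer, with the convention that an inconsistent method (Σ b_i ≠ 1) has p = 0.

b = (17492/2475, -1897/225, 26/11)
c = (0, 15/14, 121/30)
Ac = (0, 0, 43/14)
Σ b_i: 17492/2475·1 + (-1897/225)·1 + 26/11·1 = 1 ✓
b·c: (-1897/225)·15/14 + 26/11·121/30 = 1/2 ✓
b·c²: (-1897/225)·225/196 + 26/11·14641/900 = 181267/6300 ≠ 1/3 ⇒ order 2.
b·Ac: 26/11·43/14 = 559/77 ≠ 1/6

2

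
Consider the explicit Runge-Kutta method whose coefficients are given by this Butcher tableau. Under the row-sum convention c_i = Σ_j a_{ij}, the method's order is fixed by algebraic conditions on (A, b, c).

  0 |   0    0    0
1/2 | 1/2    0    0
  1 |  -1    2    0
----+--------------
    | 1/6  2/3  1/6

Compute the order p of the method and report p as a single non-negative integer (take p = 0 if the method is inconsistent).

3

b = (1/6, 2/3, 1/6)
c = (0, 1/2, 1)
Ac = (0, 0, 1)
Σ b_i: 1/6·1 + 2/3·1 + 1/6·1 = 1 ✓
b·c: 2/3·1/2 + 1/6·1 = 1/2 ✓
b·c²: 2/3·1/4 + 1/6·1 = 1/3 ✓
b·Ac: 1/6·1 = 1/6 ✓; 3 stages ⇒ order 3.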